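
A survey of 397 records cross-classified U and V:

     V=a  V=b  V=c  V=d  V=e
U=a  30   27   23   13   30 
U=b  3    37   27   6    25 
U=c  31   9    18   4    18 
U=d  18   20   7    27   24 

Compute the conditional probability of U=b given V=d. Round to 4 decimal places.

0.1200

Total with V=d: 13 + 6 + 4 + 27 = 50.
P(U=b | V=d) = 6/50 = 0.1200.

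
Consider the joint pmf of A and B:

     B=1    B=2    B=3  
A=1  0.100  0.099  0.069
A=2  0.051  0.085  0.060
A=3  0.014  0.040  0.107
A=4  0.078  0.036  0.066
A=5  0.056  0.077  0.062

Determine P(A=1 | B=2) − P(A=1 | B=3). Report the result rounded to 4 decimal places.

0.1042

P(B=2) = 0.099 + 0.085 + 0.040 + 0.036 + 0.077 = 0.337; P(A=1 | B=2) = 0.099/0.337 = 0.29377.
P(B=3) = 0.069 + 0.060 + 0.107 + 0.066 + 0.062 = 0.364; P(A=1 | B=3) = 0.069/0.364 = 0.18956.
Difference = 0.1042.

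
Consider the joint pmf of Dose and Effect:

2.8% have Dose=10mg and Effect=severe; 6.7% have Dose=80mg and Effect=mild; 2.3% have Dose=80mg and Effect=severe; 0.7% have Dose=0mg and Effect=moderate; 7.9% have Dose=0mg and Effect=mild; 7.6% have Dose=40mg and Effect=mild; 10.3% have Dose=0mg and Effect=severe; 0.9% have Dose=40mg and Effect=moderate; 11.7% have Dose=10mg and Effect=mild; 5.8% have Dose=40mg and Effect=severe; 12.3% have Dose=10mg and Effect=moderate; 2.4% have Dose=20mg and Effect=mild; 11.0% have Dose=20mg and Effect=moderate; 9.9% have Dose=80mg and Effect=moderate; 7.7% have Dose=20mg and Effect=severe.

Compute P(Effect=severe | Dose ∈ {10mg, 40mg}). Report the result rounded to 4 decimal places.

P(Dose=10mg) = 0.117 + 0.123 + 0.028 = 0.268.
P(Dose=40mg) = 0.076 + 0.009 + 0.058 = 0.143.
P(Dose ∈ {10mg, 40mg}) = 0.268 + 0.143 = 0.411; P(Effect=severe, Dose ∈ {10mg, 40mg}) = 0.028 + 0.058 = 0.086.
P(Effect=severe | Dose ∈ {10mg, 40mg}) = 0.086/0.411 = 0.2092.

0.2092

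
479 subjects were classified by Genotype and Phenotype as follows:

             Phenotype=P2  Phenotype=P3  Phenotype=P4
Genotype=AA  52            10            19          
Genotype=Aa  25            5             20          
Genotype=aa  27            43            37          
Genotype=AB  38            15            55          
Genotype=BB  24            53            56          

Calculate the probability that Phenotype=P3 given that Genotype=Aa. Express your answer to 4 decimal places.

Total with Genotype=Aa: 25 + 5 + 20 = 50.
P(Phenotype=P3 | Genotype=Aa) = 5/50 = 0.1000.

0.1000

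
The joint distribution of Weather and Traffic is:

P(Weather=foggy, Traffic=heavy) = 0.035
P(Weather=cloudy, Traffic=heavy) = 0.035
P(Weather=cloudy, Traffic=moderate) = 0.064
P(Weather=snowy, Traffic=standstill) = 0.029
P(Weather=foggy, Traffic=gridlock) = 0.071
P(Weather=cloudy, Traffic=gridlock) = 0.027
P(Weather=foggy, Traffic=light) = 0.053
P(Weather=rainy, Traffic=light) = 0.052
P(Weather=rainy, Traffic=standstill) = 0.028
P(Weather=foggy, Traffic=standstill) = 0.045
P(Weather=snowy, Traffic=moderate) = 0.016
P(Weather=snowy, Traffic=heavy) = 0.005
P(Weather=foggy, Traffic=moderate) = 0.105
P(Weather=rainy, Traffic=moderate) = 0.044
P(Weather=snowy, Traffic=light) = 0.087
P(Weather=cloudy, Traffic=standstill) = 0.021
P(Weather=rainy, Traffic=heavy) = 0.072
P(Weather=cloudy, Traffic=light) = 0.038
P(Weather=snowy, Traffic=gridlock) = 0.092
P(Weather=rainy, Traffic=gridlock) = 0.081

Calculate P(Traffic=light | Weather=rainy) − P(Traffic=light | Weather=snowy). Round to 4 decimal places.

-0.1922

P(Weather=rainy) = 0.052 + 0.044 + 0.072 + 0.081 + 0.028 = 0.277; P(Traffic=light | Weather=rainy) = 0.052/0.277 = 0.18773.
P(Weather=snowy) = 0.087 + 0.016 + 0.005 + 0.092 + 0.029 = 0.229; P(Traffic=light | Weather=snowy) = 0.087/0.229 = 0.37991.
Difference = -0.1922.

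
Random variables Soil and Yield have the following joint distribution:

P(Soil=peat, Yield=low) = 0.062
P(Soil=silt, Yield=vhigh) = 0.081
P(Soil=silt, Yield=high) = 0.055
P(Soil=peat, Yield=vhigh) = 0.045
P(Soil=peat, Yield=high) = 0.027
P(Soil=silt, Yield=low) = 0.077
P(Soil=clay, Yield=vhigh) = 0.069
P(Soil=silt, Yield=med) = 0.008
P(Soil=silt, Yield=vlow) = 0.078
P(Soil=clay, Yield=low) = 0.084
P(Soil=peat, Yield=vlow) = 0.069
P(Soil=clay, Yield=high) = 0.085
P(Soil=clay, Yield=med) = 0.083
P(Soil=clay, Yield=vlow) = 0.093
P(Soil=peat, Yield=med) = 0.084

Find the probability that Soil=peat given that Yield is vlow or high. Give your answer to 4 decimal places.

P(Yield=vlow) = 0.093 + 0.078 + 0.069 = 0.240.
P(Yield=high) = 0.085 + 0.055 + 0.027 = 0.167.
P(Yield ∈ {vlow, high}) = 0.240 + 0.167 = 0.407; P(Soil=peat, Yield ∈ {vlow, high}) = 0.069 + 0.027 = 0.096.
P(Soil=peat | Yield ∈ {vlow, high}) = 0.096/0.407 = 0.2359.

0.2359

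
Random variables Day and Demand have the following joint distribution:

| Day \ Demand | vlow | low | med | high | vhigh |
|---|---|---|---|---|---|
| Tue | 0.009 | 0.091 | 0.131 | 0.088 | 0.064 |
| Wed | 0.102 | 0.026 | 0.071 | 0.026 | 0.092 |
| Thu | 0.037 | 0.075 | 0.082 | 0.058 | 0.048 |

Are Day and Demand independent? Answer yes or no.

P(Day=Wed) = 0.317 and P(Demand=vlow) = 0.148, so their product is 0.04692, but P(Day=Wed, Demand=vlow) = 0.102. Since these differ, Day and Demand are not independent.

no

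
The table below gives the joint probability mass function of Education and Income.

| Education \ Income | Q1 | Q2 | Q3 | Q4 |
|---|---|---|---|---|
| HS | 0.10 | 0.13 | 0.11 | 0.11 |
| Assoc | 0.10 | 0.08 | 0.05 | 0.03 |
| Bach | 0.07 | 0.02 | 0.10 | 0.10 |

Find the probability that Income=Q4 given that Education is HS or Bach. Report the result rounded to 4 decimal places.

P(Education=HS) = 0.10 + 0.13 + 0.11 + 0.11 = 0.45.
P(Education=Bach) = 0.07 + 0.02 + 0.10 + 0.10 = 0.29.
P(Education ∈ {HS, Bach}) = 0.45 + 0.29 = 0.74; P(Income=Q4, Education ∈ {HS, Bach}) = 0.11 + 0.10 = 0.21.
P(Income=Q4 | Education ∈ {HS, Bach}) = 0.21/0.74 = 0.2838.

0.2838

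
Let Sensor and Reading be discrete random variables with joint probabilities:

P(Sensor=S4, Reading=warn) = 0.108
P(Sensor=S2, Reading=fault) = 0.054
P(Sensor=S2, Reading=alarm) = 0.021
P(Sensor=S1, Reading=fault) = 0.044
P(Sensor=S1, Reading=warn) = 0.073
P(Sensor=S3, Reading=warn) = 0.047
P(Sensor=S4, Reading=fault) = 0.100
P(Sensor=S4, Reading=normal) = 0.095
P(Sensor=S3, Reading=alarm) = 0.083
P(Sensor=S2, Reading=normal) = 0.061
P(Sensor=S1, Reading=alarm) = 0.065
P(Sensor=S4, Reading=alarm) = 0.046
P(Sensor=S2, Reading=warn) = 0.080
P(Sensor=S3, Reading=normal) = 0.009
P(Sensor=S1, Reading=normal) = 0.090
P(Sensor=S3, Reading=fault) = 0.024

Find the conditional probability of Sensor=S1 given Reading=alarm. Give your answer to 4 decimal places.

0.3023

P(Reading=alarm) = 0.065 + 0.021 + 0.083 + 0.046 = 0.215.
P(Sensor=S1 | Reading=alarm) = 0.065/0.215 = 0.3023.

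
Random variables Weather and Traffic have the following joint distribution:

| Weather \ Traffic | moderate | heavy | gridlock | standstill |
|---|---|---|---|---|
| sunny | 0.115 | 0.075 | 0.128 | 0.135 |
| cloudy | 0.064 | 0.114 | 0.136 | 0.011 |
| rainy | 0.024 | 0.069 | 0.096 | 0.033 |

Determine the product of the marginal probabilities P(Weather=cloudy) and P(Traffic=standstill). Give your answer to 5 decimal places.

P(Weather=cloudy) = 0.064 + 0.114 + 0.136 + 0.011 = 0.325.
P(Traffic=standstill) = 0.135 + 0.011 + 0.033 = 0.179.
Product: 0.325 × 0.179 = 0.05818.

0.05818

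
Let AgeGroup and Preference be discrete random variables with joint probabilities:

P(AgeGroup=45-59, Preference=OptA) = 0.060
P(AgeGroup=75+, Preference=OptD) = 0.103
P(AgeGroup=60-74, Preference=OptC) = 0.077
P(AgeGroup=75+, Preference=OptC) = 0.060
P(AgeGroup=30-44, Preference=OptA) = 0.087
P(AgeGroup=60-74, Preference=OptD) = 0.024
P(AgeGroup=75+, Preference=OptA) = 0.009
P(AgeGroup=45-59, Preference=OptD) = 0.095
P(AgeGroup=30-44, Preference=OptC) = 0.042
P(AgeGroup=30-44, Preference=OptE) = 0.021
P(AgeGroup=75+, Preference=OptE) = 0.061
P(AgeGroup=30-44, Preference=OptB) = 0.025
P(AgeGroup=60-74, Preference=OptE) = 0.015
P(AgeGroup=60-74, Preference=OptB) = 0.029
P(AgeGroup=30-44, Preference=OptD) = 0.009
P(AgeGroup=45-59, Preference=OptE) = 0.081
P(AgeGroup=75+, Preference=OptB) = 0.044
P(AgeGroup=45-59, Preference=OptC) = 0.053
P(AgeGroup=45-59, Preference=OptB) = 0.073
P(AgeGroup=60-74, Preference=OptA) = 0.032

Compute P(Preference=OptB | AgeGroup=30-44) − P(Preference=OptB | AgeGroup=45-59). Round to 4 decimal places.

P(AgeGroup=30-44) = 0.087 + 0.025 + 0.042 + 0.009 + 0.021 = 0.184; P(Preference=OptB | AgeGroup=30-44) = 0.025/0.184 = 0.13587.
P(AgeGroup=45-59) = 0.060 + 0.073 + 0.053 + 0.095 + 0.081 = 0.362; P(Preference=OptB | AgeGroup=45-59) = 0.073/0.362 = 0.20166.
Difference = -0.0658.

-0.0658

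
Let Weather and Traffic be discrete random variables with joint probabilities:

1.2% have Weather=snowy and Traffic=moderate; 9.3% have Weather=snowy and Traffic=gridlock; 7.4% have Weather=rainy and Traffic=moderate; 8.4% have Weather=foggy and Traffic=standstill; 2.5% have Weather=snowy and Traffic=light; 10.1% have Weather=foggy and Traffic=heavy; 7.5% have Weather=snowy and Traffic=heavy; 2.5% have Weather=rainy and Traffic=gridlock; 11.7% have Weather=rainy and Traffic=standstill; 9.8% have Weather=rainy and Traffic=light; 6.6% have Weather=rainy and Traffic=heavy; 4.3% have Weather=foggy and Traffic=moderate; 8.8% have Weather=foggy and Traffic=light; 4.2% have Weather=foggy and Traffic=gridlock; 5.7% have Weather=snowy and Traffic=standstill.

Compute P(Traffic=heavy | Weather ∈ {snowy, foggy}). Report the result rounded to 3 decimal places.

0.284

P(Weather=snowy) = 0.025 + 0.012 + 0.075 + 0.093 + 0.057 = 0.262.
P(Weather=foggy) = 0.088 + 0.043 + 0.101 + 0.042 + 0.084 = 0.358.
P(Weather ∈ {snowy, foggy}) = 0.262 + 0.358 = 0.620; P(Traffic=heavy, Weather ∈ {snowy, foggy}) = 0.075 + 0.101 = 0.176.
P(Traffic=heavy | Weather ∈ {snowy, foggy}) = 0.176/0.620 = 0.284.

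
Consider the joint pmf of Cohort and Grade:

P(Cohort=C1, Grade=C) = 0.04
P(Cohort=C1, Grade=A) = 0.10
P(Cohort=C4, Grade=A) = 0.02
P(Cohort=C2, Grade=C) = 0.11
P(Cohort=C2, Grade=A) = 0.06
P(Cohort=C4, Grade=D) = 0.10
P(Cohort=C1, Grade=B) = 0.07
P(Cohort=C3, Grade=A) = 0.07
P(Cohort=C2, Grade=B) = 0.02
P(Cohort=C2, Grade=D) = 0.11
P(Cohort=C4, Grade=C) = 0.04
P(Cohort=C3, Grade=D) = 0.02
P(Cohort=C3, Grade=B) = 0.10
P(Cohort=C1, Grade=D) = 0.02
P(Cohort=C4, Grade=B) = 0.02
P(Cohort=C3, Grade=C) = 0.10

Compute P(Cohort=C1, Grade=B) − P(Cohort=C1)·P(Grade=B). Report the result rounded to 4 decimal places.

0.0217

P(Cohort=C1) = 0.10 + 0.07 + 0.04 + 0.02 = 0.23.
P(Grade=B) = 0.07 + 0.02 + 0.10 + 0.02 = 0.21.
P(Cohort=C1, Grade=B) − P(Cohort=C1)P(Grade=B) = 0.07 − 0.23×0.21 = 0.0217.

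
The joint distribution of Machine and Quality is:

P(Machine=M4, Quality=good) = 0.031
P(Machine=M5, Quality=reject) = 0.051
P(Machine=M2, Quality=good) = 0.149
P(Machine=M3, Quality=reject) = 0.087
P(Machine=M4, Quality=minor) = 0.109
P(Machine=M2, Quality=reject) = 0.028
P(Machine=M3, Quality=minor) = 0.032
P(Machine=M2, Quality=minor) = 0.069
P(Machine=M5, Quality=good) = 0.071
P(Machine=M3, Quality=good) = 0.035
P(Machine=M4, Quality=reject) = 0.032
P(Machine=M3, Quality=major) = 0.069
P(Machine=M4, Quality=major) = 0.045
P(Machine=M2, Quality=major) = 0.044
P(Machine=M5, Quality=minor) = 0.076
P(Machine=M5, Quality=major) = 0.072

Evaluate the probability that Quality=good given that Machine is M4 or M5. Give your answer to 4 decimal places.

0.2094

P(Machine=M4) = 0.031 + 0.109 + 0.045 + 0.032 = 0.217.
P(Machine=M5) = 0.071 + 0.076 + 0.072 + 0.051 = 0.270.
P(Machine ∈ {M4, M5}) = 0.217 + 0.270 = 0.487; P(Quality=good, Machine ∈ {M4, M5}) = 0.031 + 0.071 = 0.102.
P(Quality=good | Machine ∈ {M4, M5}) = 0.102/0.487 = 0.2094.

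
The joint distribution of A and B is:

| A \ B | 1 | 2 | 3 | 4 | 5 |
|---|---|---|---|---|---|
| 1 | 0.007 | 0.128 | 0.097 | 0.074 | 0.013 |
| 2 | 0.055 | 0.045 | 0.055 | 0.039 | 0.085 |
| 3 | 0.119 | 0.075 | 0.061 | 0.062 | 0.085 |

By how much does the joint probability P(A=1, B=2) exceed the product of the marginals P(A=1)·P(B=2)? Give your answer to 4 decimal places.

P(A=1) = 0.007 + 0.128 + 0.097 + 0.074 + 0.013 = 0.319.
P(B=2) = 0.128 + 0.045 + 0.075 = 0.248.
P(A=1, B=2) − P(A=1)P(B=2) = 0.128 − 0.319×0.248 = 0.0489.

0.0489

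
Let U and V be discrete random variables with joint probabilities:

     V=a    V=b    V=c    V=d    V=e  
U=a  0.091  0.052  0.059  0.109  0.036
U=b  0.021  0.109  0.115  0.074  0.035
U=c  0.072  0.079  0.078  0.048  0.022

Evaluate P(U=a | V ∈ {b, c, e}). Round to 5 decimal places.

0.25128

P(V=b) = 0.052 + 0.109 + 0.079 = 0.240.
P(V=c) = 0.059 + 0.115 + 0.078 = 0.252.
P(V=e) = 0.036 + 0.035 + 0.022 = 0.093.
P(V ∈ {b, c, e}) = 0.240 + 0.252 + 0.093 = 0.585; P(U=a, V ∈ {b, c, e}) = 0.052 + 0.059 + 0.036 = 0.147.
P(U=a | V ∈ {b, c, e}) = 0.147/0.585 = 0.25128.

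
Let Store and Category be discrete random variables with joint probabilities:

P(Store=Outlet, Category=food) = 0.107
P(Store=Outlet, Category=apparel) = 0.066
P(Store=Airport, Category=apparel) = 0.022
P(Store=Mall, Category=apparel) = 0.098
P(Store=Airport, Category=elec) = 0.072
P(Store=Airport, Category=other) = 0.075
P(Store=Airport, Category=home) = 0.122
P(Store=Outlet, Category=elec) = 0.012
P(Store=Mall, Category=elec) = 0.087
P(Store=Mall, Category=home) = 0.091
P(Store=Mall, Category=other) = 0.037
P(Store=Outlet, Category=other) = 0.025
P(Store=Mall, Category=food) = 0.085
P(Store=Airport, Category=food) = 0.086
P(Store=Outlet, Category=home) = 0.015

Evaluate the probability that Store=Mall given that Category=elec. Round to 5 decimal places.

0.50877

P(Category=elec) = 0.087 + 0.072 + 0.012 = 0.171.
P(Store=Mall | Category=elec) = 0.087/0.171 = 0.50877.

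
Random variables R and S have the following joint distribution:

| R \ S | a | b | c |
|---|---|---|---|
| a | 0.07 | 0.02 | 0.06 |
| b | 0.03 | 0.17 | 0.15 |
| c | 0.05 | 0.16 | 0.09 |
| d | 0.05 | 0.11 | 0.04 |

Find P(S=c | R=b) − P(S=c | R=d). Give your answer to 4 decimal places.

0.2286

P(R=b) = 0.03 + 0.17 + 0.15 = 0.35; P(S=c | R=b) = 0.15/0.35 = 0.42857.
P(R=d) = 0.05 + 0.11 + 0.04 = 0.20; P(S=c | R=d) = 0.04/0.20 = 0.20000.
Difference = 0.2286.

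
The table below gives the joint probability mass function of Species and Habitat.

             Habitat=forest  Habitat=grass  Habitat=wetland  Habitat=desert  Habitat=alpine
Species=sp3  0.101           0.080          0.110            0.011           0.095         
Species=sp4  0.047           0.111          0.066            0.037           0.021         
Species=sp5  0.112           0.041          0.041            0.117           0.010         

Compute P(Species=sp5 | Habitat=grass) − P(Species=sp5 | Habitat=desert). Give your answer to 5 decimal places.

P(Habitat=grass) = 0.080 + 0.111 + 0.041 = 0.232; P(Species=sp5 | Habitat=grass) = 0.041/0.232 = 0.176724.
P(Habitat=desert) = 0.011 + 0.037 + 0.117 = 0.165; P(Species=sp5 | Habitat=desert) = 0.117/0.165 = 0.709091.
Difference = -0.53237.

-0.53237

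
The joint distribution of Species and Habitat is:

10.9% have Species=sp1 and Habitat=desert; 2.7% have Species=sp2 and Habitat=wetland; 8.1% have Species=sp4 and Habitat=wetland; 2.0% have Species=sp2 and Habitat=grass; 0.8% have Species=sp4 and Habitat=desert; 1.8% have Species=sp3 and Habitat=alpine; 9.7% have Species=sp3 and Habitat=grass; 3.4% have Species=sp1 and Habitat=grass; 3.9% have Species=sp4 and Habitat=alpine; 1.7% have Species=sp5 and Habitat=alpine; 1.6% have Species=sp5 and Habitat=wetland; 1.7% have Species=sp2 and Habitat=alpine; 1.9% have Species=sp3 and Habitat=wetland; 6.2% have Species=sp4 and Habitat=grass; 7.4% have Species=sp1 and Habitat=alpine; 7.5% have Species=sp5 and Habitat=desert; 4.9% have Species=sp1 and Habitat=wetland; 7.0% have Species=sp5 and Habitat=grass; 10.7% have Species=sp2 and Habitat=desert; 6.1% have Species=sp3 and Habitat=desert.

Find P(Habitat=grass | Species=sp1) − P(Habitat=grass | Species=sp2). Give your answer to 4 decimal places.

0.0109

P(Species=sp1) = 0.034 + 0.049 + 0.109 + 0.074 = 0.266; P(Habitat=grass | Species=sp1) = 0.034/0.266 = 0.12782.
P(Species=sp2) = 0.020 + 0.027 + 0.107 + 0.017 = 0.171; P(Habitat=grass | Species=sp2) = 0.020/0.171 = 0.11696.
Difference = 0.0109.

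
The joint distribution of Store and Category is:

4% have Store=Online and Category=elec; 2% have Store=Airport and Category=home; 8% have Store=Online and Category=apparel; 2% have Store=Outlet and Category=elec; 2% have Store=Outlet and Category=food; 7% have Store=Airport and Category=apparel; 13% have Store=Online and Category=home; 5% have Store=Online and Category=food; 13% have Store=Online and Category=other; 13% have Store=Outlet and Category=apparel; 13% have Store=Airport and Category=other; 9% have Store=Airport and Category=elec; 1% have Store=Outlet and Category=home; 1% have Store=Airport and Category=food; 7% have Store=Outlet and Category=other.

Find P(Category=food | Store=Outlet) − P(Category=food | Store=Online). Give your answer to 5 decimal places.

P(Store=Outlet) = 0.02 + 0.13 + 0.02 + 0.01 + 0.07 = 0.25; P(Category=food | Store=Outlet) = 0.02/0.25 = 0.080000.
P(Store=Online) = 0.05 + 0.08 + 0.04 + 0.13 + 0.13 = 0.43; P(Category=food | Store=Online) = 0.05/0.43 = 0.116279.
Difference = -0.03628.

-0.03628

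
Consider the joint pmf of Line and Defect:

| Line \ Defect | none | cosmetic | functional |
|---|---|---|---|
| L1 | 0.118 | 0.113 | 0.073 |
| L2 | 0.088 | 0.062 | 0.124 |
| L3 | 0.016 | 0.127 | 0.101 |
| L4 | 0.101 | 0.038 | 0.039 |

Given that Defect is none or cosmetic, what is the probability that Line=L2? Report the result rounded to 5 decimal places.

0.22624

P(Defect=none) = 0.118 + 0.088 + 0.016 + 0.101 = 0.323.
P(Defect=cosmetic) = 0.113 + 0.062 + 0.127 + 0.038 = 0.340.
P(Defect ∈ {none, cosmetic}) = 0.323 + 0.340 = 0.663; P(Line=L2, Defect ∈ {none, cosmetic}) = 0.088 + 0.062 = 0.150.
P(Line=L2 | Defect ∈ {none, cosmetic}) = 0.150/0.663 = 0.22624.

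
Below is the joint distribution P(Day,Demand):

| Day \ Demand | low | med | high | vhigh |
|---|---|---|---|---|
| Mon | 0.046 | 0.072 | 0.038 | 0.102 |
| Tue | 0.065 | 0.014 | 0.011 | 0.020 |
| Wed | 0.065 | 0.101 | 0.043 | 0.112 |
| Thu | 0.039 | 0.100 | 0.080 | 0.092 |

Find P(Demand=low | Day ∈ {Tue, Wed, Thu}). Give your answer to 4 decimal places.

P(Day=Tue) = 0.065 + 0.014 + 0.011 + 0.020 = 0.110.
P(Day=Wed) = 0.065 + 0.101 + 0.043 + 0.112 = 0.321.
P(Day=Thu) = 0.039 + 0.100 + 0.080 + 0.092 = 0.311.
P(Day ∈ {Tue, Wed, Thu}) = 0.110 + 0.321 + 0.311 = 0.742; P(Demand=low, Day ∈ {Tue, Wed, Thu}) = 0.065 + 0.065 + 0.039 = 0.169.
P(Demand=low | Day ∈ {Tue, Wed, Thu}) = 0.169/0.742 = 0.2278.

0.2278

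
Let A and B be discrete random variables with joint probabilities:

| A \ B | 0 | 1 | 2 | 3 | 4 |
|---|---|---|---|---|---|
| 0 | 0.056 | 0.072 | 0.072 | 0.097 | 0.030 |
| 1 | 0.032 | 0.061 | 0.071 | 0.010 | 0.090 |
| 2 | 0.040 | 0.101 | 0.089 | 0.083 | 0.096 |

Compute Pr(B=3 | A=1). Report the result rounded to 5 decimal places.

0.03788

P(A=1) = 0.032 + 0.061 + 0.071 + 0.010 + 0.090 = 0.264.
P(B=3 | A=1) = 0.010/0.264 = 0.03788.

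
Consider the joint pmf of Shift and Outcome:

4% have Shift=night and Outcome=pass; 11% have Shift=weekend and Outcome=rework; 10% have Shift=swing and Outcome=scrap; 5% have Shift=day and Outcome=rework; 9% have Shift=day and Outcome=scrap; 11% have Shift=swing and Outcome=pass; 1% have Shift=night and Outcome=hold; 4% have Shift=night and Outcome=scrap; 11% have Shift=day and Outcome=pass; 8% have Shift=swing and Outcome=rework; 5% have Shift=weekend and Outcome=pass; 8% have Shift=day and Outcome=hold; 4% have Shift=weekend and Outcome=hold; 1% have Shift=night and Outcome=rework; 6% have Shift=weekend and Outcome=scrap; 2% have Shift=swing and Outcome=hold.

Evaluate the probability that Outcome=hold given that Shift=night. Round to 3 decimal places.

P(Shift=night) = 0.04 + 0.01 + 0.04 + 0.01 = 0.10.
P(Outcome=hold | Shift=night) = 0.01/0.10 = 0.100.

0.100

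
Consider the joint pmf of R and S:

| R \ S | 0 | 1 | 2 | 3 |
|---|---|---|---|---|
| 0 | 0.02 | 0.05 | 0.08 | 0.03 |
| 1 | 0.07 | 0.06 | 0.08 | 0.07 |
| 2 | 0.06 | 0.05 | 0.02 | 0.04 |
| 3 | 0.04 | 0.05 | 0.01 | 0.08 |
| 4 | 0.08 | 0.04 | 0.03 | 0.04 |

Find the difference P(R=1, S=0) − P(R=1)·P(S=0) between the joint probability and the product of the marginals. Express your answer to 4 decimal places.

P(R=1) = 0.07 + 0.06 + 0.08 + 0.07 = 0.28.
P(S=0) = 0.02 + 0.07 + 0.06 + 0.04 + 0.08 = 0.27.
P(R=1, S=0) − P(R=1)P(S=0) = 0.07 − 0.28×0.27 = -0.0056.

-0.0056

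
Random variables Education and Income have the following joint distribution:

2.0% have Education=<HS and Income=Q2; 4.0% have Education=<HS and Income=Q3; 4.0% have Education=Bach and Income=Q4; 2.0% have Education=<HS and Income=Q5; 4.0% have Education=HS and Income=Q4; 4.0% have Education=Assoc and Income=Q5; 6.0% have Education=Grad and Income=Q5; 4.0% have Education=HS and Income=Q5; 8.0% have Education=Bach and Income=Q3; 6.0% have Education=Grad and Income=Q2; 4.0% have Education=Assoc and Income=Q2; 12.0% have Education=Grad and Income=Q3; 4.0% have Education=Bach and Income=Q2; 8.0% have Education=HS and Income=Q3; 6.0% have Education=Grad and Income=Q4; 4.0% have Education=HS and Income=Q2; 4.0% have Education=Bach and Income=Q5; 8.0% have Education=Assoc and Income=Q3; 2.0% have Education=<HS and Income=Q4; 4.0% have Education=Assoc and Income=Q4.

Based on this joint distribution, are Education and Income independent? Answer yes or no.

Every cell satisfies P(Education,Income) = P(Education)·P(Income). For instance P(Education=Bach) = 0.200, P(Income=Q5) = 0.200, and 0.200×0.200 = 0.040 matches the joint entry. So Education and Income are independent.

yes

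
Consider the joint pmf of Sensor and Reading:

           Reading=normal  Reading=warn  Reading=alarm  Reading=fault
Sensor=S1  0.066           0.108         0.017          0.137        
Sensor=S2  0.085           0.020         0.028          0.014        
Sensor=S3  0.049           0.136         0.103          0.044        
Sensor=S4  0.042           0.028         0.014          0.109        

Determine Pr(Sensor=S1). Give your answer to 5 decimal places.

P(Sensor=S1) = 0.066 + 0.108 + 0.017 + 0.137 = 0.328.

0.32800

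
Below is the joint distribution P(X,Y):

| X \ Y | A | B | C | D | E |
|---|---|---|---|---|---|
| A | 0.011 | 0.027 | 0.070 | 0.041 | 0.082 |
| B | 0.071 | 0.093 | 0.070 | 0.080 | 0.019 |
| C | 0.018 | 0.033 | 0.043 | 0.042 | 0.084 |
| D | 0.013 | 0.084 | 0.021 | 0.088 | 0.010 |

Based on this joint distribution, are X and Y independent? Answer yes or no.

no

P(X=B) = 0.333 and P(Y=E) = 0.195, so their product is 0.06494, but P(X=B, Y=E) = 0.019. Since these differ, X and Y are not independent.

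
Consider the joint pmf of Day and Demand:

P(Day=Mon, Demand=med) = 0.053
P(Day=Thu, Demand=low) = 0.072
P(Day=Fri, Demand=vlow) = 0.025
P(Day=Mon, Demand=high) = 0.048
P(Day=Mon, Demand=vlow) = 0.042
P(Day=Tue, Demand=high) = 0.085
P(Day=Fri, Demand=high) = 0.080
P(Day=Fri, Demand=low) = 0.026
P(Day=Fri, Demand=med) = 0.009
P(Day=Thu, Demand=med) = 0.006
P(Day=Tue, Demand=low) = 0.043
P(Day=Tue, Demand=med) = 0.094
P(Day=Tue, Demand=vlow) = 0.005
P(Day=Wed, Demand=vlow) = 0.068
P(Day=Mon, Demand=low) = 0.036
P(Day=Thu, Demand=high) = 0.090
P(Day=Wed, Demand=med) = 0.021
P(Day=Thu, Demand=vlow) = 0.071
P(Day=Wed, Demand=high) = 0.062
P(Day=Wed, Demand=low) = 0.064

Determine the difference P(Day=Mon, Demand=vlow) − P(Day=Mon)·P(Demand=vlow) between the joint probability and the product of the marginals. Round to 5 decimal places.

P(Day=Mon) = 0.042 + 0.036 + 0.053 + 0.048 = 0.179.
P(Demand=vlow) = 0.042 + 0.005 + 0.068 + 0.071 + 0.025 = 0.211.
P(Day=Mon, Demand=vlow) − P(Day=Mon)P(Demand=vlow) = 0.042 − 0.179×0.211 = 0.00423.

0.00423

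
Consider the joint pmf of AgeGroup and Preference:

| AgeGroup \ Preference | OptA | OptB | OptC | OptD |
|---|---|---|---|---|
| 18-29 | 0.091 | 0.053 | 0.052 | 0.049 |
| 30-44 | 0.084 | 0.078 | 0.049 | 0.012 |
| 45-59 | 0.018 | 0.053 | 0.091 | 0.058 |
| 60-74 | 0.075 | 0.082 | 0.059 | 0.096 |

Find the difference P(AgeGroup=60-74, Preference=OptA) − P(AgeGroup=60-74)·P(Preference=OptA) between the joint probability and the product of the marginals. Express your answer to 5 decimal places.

-0.00862

P(AgeGroup=60-74) = 0.075 + 0.082 + 0.059 + 0.096 = 0.312.
P(Preference=OptA) = 0.091 + 0.084 + 0.018 + 0.075 = 0.268.
P(AgeGroup=60-74, Preference=OptA) − P(AgeGroup=60-74)P(Preference=OptA) = 0.075 − 0.312×0.268 = -0.00862.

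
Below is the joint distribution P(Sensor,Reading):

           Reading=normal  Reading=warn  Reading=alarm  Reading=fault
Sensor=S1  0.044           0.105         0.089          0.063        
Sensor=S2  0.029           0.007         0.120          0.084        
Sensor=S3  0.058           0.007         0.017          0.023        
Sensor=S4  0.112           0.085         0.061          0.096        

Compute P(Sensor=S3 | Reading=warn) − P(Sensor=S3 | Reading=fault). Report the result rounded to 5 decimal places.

P(Reading=warn) = 0.105 + 0.007 + 0.007 + 0.085 = 0.204; P(Sensor=S3 | Reading=warn) = 0.007/0.204 = 0.034314.
P(Reading=fault) = 0.063 + 0.084 + 0.023 + 0.096 = 0.266; P(Sensor=S3 | Reading=fault) = 0.023/0.266 = 0.086466.
Difference = -0.05215.

-0.05215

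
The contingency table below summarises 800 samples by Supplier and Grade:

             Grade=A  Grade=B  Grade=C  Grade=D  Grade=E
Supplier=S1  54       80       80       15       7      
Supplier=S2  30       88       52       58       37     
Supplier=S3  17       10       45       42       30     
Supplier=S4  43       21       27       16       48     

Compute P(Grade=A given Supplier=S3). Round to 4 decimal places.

Total with Supplier=S3: 17 + 10 + 45 + 42 + 30 = 144.
P(Grade=A | Supplier=S3) = 17/144 = 0.1181.

0.1181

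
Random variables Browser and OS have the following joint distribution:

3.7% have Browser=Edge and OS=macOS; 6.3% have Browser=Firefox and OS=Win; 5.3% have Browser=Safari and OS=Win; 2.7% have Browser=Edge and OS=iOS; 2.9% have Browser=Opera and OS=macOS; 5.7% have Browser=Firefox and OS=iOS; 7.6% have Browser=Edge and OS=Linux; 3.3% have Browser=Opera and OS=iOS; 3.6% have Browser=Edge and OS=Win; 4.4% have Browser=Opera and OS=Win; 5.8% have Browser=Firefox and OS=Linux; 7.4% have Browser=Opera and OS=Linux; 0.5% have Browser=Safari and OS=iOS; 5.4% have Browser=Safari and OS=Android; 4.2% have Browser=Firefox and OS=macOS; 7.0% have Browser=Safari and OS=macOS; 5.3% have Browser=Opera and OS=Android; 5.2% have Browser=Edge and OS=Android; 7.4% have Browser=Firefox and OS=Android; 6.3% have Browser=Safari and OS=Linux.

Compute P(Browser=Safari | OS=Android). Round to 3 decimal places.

P(OS=Android) = 0.074 + 0.054 + 0.052 + 0.053 = 0.233.
P(Browser=Safari | OS=Android) = 0.054/0.233 = 0.232.

0.232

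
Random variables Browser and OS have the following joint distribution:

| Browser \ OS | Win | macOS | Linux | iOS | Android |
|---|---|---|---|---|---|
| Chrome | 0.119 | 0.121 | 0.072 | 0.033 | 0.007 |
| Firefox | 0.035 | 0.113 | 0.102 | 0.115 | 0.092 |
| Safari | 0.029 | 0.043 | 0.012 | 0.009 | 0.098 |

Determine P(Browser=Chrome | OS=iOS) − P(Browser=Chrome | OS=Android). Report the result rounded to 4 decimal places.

P(OS=iOS) = 0.033 + 0.115 + 0.009 = 0.157; P(Browser=Chrome | OS=iOS) = 0.033/0.157 = 0.21019.
P(OS=Android) = 0.007 + 0.092 + 0.098 = 0.197; P(Browser=Chrome | OS=Android) = 0.007/0.197 = 0.03553.
Difference = 0.1747.

0.1747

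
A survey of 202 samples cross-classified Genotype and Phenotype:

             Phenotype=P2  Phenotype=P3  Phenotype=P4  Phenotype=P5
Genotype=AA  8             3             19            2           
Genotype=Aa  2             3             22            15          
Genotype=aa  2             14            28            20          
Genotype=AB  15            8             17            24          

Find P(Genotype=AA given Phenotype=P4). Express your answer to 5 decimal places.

0.22093

Total with Phenotype=P4: 19 + 22 + 28 + 17 = 86.
P(Genotype=AA | Phenotype=P4) = 19/86 = 0.22093.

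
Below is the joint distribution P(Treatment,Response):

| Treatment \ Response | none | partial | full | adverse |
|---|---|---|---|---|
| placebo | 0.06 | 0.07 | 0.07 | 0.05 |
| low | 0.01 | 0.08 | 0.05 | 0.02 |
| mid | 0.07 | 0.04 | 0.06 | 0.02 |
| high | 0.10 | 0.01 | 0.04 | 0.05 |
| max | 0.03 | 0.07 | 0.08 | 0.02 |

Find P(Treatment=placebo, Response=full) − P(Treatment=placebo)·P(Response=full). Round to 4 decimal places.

-0.0050

P(Treatment=placebo) = 0.06 + 0.07 + 0.07 + 0.05 = 0.25.
P(Response=full) = 0.07 + 0.05 + 0.06 + 0.04 + 0.08 = 0.30.
P(Treatment=placebo, Response=full) − P(Treatment=placebo)P(Response=full) = 0.07 − 0.25×0.30 = -0.0050.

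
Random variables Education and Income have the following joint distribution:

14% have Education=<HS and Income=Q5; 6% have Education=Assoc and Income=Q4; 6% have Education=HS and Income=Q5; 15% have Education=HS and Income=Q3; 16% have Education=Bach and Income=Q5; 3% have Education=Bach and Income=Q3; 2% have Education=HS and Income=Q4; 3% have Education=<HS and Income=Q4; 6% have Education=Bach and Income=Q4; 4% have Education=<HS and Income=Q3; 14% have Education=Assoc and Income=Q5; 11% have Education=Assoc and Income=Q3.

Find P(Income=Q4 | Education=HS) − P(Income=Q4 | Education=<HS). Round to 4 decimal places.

P(Education=HS) = 0.15 + 0.02 + 0.06 = 0.23; P(Income=Q4 | Education=HS) = 0.02/0.23 = 0.08696.
P(Education=<HS) = 0.04 + 0.03 + 0.14 = 0.21; P(Income=Q4 | Education=<HS) = 0.03/0.21 = 0.14286.
Difference = -0.0559.

-0.0559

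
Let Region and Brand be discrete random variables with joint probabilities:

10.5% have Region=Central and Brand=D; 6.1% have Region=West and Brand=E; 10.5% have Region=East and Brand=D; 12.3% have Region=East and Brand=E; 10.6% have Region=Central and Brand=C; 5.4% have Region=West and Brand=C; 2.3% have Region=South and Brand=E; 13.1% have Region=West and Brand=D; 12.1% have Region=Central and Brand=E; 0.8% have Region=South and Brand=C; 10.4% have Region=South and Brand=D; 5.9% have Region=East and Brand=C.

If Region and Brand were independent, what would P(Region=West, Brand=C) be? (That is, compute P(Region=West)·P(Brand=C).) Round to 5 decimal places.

P(Region=West) = 0.054 + 0.131 + 0.061 = 0.246.
P(Brand=C) = 0.008 + 0.059 + 0.054 + 0.106 = 0.227.
Product: 0.246 × 0.227 = 0.05584.

0.05584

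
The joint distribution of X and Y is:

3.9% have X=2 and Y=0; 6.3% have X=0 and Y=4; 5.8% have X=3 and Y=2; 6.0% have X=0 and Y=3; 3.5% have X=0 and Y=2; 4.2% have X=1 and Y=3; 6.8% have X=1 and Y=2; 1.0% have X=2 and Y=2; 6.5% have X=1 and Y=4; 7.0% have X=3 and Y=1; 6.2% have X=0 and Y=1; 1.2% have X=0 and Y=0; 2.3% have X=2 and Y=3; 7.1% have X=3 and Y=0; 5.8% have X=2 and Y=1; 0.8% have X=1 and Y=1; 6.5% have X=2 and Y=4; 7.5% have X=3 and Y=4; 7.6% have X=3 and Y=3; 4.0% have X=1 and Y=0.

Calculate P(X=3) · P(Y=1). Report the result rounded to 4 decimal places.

P(X=3) = 0.071 + 0.070 + 0.058 + 0.076 + 0.075 = 0.350.
P(Y=1) = 0.062 + 0.008 + 0.058 + 0.070 = 0.198.
Product: 0.350 × 0.198 = 0.0693.

0.0693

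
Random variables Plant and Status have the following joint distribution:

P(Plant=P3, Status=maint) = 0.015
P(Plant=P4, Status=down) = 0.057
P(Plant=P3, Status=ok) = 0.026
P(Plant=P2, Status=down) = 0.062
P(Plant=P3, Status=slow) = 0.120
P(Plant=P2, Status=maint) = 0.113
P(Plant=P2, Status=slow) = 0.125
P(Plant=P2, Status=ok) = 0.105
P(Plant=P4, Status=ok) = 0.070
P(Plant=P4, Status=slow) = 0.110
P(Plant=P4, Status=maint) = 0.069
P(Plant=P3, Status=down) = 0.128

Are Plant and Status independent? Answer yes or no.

P(Plant=P3) = 0.289 and P(Status=down) = 0.247, so their product is 0.07138, but P(Plant=P3, Status=down) = 0.128. Since these differ, Plant and Status are not independent.

no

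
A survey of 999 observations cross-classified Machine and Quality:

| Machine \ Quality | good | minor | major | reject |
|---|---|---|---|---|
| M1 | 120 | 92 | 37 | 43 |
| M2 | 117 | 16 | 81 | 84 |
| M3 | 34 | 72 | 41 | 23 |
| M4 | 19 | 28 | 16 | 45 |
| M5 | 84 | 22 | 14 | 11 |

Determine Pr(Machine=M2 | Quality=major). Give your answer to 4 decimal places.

0.4286

Total with Quality=major: 37 + 81 + 41 + 16 + 14 = 189.
P(Machine=M2 | Quality=major) = 81/189 = 0.4286.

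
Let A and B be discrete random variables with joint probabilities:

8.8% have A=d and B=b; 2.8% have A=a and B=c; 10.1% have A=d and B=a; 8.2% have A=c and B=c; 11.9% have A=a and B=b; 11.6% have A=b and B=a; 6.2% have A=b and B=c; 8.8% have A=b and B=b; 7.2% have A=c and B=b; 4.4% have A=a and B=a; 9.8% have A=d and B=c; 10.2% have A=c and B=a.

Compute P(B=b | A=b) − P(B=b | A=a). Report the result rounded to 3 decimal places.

-0.292

P(A=b) = 0.116 + 0.088 + 0.062 = 0.266; P(B=b | A=b) = 0.088/0.266 = 0.3308.
P(A=a) = 0.044 + 0.119 + 0.028 = 0.191; P(B=b | A=a) = 0.119/0.191 = 0.6230.
Difference = -0.292.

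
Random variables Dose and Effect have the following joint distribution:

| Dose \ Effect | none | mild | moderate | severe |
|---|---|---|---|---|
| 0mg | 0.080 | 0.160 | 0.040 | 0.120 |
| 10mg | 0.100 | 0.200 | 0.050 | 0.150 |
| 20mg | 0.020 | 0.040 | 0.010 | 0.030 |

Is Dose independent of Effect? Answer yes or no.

Every cell satisfies P(Dose,Effect) = P(Dose)·P(Effect). For instance P(Dose=10mg) = 0.500, P(Effect=severe) = 0.300, and 0.500×0.300 = 0.150 matches the joint entry. So Dose and Effect are independent.

yes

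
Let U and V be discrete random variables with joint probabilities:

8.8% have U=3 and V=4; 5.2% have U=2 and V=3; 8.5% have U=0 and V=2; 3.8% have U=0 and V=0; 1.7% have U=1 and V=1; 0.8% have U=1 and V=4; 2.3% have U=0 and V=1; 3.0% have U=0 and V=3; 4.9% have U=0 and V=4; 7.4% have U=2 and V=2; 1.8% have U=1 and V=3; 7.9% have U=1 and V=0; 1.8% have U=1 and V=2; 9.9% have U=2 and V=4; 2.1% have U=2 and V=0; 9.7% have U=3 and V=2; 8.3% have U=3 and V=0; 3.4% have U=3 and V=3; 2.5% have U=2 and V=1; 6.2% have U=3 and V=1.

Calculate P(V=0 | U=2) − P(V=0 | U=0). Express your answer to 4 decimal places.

-0.0914

P(U=2) = 0.021 + 0.025 + 0.074 + 0.052 + 0.099 = 0.271; P(V=0 | U=2) = 0.021/0.271 = 0.07749.
P(U=0) = 0.038 + 0.023 + 0.085 + 0.030 + 0.049 = 0.225; P(V=0 | U=0) = 0.038/0.225 = 0.16889.
Difference = -0.0914.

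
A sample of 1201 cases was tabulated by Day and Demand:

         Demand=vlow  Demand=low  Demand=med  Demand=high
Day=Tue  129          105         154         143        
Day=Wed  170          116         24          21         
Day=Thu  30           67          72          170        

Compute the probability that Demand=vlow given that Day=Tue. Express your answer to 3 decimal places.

Total with Day=Tue: 129 + 105 + 154 + 143 = 531.
P(Demand=vlow | Day=Tue) = 129/531 = 0.243.

0.243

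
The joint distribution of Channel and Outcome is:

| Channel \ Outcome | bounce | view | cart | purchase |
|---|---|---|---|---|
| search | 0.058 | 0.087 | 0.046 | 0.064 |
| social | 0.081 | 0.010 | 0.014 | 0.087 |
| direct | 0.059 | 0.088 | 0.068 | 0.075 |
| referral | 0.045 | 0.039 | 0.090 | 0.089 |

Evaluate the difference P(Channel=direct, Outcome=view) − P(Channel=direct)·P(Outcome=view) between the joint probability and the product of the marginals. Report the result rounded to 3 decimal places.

P(Channel=direct) = 0.059 + 0.088 + 0.068 + 0.075 = 0.290.
P(Outcome=view) = 0.087 + 0.010 + 0.088 + 0.039 = 0.224.
P(Channel=direct, Outcome=view) − P(Channel=direct)P(Outcome=view) = 0.088 − 0.290×0.224 = 0.023.

0.023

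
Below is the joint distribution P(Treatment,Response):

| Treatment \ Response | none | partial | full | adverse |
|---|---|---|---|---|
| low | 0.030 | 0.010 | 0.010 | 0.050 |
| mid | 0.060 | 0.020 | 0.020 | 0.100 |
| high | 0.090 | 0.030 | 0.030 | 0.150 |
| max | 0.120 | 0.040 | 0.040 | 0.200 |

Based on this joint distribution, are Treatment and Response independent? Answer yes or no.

yes

Every cell satisfies P(Treatment,Response) = P(Treatment)·P(Response). For instance P(Treatment=max) = 0.400, P(Response=full) = 0.100, and 0.400×0.100 = 0.040 matches the joint entry. So Treatment and Response are independent.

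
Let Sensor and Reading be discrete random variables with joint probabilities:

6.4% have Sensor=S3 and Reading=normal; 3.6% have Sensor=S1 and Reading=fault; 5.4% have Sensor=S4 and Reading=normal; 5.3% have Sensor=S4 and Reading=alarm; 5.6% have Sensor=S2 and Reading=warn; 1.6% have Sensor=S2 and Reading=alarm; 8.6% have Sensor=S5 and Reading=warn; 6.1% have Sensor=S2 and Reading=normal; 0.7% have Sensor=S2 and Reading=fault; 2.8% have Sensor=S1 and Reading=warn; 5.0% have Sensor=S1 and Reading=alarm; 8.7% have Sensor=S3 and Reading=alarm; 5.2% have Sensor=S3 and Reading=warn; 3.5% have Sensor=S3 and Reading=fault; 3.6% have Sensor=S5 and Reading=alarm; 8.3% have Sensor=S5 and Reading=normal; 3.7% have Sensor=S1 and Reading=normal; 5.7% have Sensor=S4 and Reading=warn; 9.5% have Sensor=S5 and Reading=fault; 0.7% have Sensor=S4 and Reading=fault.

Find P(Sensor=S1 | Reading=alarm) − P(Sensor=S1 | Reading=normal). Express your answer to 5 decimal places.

P(Reading=alarm) = 0.050 + 0.016 + 0.087 + 0.053 + 0.036 = 0.242; P(Sensor=S1 | Reading=alarm) = 0.050/0.242 = 0.206612.
P(Reading=normal) = 0.037 + 0.061 + 0.064 + 0.054 + 0.083 = 0.299; P(Sensor=S1 | Reading=normal) = 0.037/0.299 = 0.123746.
Difference = 0.08287.

0.08287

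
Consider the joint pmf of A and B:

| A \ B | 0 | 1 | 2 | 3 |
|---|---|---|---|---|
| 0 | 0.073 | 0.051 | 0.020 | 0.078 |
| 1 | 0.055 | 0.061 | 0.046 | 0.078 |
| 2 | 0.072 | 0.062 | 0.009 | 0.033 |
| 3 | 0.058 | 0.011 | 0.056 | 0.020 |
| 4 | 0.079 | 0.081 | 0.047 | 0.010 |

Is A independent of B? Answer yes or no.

no

P(A=4) = 0.217 and P(B=3) = 0.219, so their product is 0.04752, but P(A=4, B=3) = 0.010. Since these differ, A and B are not independent.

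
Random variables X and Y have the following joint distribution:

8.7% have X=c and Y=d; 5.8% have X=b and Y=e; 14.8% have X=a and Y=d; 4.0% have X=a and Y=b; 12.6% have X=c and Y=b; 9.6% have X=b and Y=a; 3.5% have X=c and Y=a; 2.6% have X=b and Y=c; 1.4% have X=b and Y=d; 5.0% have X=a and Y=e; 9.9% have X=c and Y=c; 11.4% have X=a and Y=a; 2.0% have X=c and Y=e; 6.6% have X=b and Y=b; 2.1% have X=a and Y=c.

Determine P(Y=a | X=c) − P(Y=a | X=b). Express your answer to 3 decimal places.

-0.274

P(X=c) = 0.035 + 0.126 + 0.099 + 0.087 + 0.020 = 0.367; P(Y=a | X=c) = 0.035/0.367 = 0.0954.
P(X=b) = 0.096 + 0.066 + 0.026 + 0.014 + 0.058 = 0.260; P(Y=a | X=b) = 0.096/0.260 = 0.3692.
Difference = -0.274.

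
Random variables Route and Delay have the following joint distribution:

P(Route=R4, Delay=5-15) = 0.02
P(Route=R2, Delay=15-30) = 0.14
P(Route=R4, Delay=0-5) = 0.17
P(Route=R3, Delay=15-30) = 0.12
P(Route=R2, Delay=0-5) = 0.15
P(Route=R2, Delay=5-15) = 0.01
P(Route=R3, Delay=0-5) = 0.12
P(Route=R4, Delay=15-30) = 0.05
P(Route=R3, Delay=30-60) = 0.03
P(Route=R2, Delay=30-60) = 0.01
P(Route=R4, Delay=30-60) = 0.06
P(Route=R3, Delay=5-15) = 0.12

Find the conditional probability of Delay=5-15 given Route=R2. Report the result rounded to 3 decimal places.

0.032

P(Route=R2) = 0.15 + 0.01 + 0.14 + 0.01 = 0.31.
P(Delay=5-15 | Route=R2) = 0.01/0.31 = 0.032.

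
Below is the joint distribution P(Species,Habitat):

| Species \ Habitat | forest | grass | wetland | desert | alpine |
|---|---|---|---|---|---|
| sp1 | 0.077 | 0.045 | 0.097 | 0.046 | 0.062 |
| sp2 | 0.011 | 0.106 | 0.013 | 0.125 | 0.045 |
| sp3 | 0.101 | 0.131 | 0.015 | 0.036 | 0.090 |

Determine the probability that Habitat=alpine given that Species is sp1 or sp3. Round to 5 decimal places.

P(Species=sp1) = 0.077 + 0.045 + 0.097 + 0.046 + 0.062 = 0.327.
P(Species=sp3) = 0.101 + 0.131 + 0.015 + 0.036 + 0.090 = 0.373.
P(Species ∈ {sp1, sp3}) = 0.327 + 0.373 = 0.700; P(Habitat=alpine, Species ∈ {sp1, sp3}) = 0.062 + 0.090 = 0.152.
P(Habitat=alpine | Species ∈ {sp1, sp3}) = 0.152/0.700 = 0.21714.

0.21714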